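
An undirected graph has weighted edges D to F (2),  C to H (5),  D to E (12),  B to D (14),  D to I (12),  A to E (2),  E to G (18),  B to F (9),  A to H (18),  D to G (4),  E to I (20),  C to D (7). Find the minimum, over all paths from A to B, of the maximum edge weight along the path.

12

A few of the A→B routes:
A - E - D - B: max(2, 12, 14) = 14
A - E - D - F - B: max(2, 12, 2, 9) = 12
A - H - C - D - F - B: max(18, 5, 7, 2, 9) = 18
Best route has worst link 12.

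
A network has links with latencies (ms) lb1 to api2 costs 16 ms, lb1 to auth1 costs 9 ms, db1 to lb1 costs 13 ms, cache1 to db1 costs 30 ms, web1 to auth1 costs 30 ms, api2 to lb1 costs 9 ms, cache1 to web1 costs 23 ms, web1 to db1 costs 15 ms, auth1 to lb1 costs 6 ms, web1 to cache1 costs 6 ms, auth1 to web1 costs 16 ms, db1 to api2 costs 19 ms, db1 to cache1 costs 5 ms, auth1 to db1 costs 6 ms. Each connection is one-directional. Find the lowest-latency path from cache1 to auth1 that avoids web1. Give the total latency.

Routes from cache1 to auth1 avoiding web1:
cache1-db1-api2-lb1-auth1: 30 + 19 + 9 + 9 = 67
cache1-db1-lb1-auth1: 30 + 13 + 9 = 52
Best route has total 52 ms.

52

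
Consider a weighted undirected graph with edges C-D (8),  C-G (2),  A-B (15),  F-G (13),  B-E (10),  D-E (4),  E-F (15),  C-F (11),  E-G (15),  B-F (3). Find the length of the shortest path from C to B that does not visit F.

Paths from C to B avoiding F:
C-D-E-B: 8 + 4 + 10 = 22
C-G-E-B: 2 + 15 + 10 = 27
Best route has total 22.

22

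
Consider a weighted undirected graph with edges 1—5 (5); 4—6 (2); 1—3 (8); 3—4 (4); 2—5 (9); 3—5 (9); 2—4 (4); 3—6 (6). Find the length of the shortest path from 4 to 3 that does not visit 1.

Candidate routes:
4 - 2 - 5 - 3: 4 + 9 + 9 = 22
4 - 6 - 3: 2 + 6 = 8
4 - 3: 4
Shortest: 4.

4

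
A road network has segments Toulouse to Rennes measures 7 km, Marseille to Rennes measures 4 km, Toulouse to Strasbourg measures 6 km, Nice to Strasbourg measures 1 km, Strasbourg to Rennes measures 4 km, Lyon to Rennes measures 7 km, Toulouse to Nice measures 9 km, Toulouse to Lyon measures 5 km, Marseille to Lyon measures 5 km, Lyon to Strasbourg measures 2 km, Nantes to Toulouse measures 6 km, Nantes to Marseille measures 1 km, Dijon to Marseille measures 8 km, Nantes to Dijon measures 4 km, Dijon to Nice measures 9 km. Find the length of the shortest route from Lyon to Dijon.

Checking several routes:
Lyon-Toulouse-Nantes-Dijon: 5 + 6 + 4 = 15
Lyon-Marseille-Nantes-Dijon: 5 + 1 + 4 = 10
Lyon-Strasbourg-Nice-Dijon: 2 + 1 + 9 = 12
Lyon-Marseille-Dijon: 5 + 8 = 13
The minimum is 10 km.

10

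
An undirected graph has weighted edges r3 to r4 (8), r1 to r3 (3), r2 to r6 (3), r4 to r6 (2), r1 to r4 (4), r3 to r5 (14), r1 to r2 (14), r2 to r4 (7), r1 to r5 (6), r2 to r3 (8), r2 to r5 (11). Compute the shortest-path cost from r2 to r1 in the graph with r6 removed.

11

Comparing a few candidate routes:
r2 -> r5 -> r1: 11 + 6 = 17
r2 -> r4 -> r1: 7 + 4 = 11
r2 -> r4 -> r3 -> r1: 7 + 8 + 3 = 18
r2 -> r3 -> r1: 8 + 3 = 11
r2 -> r1: 14
r2 -> r3 -> r4 -> r1: 8 + 8 + 4 = 20
The minimum is 11.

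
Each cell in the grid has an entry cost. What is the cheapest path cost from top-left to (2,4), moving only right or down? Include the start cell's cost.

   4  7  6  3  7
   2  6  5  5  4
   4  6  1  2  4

23

Path [0,0] [1,0] [2,0] [2,1] [2,2] [2,3] [2,4]: 4 + 2 + 4 + 6 + 1 + 2 + 4 = 23.
(Top row then right column would cost 35.)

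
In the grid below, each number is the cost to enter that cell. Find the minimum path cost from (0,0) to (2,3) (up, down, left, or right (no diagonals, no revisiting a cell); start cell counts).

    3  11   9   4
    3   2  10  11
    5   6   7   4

25

Cheapest: (0,0) (1,0) (1,1) (2,1) (2,2) (2,3)
  3 + 3 + 2 + 6 + 7 + 4 = 25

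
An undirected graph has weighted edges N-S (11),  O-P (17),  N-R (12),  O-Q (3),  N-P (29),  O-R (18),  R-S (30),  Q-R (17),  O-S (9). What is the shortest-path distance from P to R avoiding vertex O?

Paths from P to R avoiding O:
P - N - S - R: 29 + 11 + 30 = 70
P - N - R: 29 + 12 = 41
Best route has total 41.

41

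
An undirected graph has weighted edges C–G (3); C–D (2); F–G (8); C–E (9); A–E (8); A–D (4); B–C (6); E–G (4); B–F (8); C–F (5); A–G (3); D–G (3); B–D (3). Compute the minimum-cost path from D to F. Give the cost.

A few of the D→F routes:
D → C → F: 2 + 5 = 7
D → G → C → F: 3 + 3 + 5 = 11
D → G → F: 3 + 8 = 11
D → C → G → F: 2 + 3 + 8 = 13
D → B → F: 3 + 8 = 11
Shortest: 7.

7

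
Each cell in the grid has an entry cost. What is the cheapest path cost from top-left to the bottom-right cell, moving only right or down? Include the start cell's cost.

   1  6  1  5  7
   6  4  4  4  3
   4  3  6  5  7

26

Take [0,0] → [0,1] → [0,2] → [1,2] → [1,3] → [1,4] → [2,4] for a total of 1 + 6 + 1 + 4 + 4 + 3 + 7 = 26.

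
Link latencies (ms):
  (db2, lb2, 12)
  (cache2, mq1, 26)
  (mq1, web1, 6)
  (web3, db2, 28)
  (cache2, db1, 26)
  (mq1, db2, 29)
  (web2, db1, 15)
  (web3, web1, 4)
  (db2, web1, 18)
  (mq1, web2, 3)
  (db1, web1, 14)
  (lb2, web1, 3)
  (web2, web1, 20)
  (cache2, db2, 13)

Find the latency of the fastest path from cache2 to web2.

Some routes from cache2 to web2:
cache2-db2-web1-mq1-web2: 13 + 18 + 6 + 3 = 40
cache2-mq1-web2: 26 + 3 = 29
cache2-db2-lb2-web1-mq1-web2: 13 + 12 + 3 + 6 + 3 = 37
Shortest: 29 ms.

29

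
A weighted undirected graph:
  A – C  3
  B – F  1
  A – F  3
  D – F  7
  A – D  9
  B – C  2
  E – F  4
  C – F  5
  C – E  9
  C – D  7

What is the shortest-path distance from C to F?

Checking several routes:
C -> A -> D -> F: 3 + 9 + 7 = 19
C -> B -> F: 2 + 1 = 3
C -> E -> F: 9 + 4 = 13
C -> F: 5
C -> A -> F: 3 + 3 = 6
C -> D -> F: 7 + 7 = 14
Best route has total 3.

3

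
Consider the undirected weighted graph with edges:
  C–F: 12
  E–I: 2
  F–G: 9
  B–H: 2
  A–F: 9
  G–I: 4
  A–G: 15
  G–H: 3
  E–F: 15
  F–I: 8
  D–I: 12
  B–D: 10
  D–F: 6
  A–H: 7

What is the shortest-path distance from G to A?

10

Some routes from G to A:
G→F→A: 9 + 9 = 18
G→A: 15
G→H→A: 3 + 7 = 10
The minimum is 10.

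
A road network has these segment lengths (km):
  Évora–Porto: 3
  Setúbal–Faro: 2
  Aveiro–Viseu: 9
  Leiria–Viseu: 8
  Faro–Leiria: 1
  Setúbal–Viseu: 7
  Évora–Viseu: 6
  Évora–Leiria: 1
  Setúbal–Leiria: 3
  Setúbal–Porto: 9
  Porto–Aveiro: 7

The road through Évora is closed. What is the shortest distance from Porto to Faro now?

Comparing a few candidate routes:
Porto → Aveiro → Viseu → Setúbal → Faro: 7 + 9 + 7 + 2 = 25
Porto → Setúbal → Faro: 9 + 2 = 11
Porto → Setúbal → Viseu → Leiria → Faro: 9 + 7 + 8 + 1 = 25
Porto → Setúbal → Leiria → Faro: 9 + 3 + 1 = 13
Shortest: 11 km.

11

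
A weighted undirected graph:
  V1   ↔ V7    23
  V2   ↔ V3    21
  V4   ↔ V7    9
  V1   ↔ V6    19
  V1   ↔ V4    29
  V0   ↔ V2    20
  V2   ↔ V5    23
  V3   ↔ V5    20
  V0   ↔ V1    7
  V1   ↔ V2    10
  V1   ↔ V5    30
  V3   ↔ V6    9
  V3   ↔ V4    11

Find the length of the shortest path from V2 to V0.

17

Some routes from V2 to V0:
V2 - V3 - V4 - V7 - V1 - V0: 21 + 11 + 9 + 23 + 7 = 71
V2 - V0: 20
V2 - V5 - V1 - V0: 23 + 30 + 7 = 60
V2 - V3 - V6 - V1 - V0: 21 + 9 + 19 + 7 = 56
V2 - V1 - V0: 10 + 7 = 17
V2 - V3 - V4 - V1 - V0: 21 + 11 + 29 + 7 = 68
The minimum is 17.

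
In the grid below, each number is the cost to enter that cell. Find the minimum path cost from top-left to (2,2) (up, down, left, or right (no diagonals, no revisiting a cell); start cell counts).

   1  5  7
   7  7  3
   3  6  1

Best path: [0,0] [0,1] [0,2] [1,2] [2,2]
Cost: 1 + 5 + 7 + 3 + 1 = 17

17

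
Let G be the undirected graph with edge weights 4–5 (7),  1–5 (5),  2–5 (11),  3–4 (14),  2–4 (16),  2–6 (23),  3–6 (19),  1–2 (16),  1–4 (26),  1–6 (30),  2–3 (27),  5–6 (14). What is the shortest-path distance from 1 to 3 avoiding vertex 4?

38

A few of the 1→3 routes:
1-5-6-3: 5 + 14 + 19 = 38
1-2-3: 16 + 27 = 43
1-6-3: 30 + 19 = 49
1-5-2-3: 5 + 11 + 27 = 43
Best route has total 38.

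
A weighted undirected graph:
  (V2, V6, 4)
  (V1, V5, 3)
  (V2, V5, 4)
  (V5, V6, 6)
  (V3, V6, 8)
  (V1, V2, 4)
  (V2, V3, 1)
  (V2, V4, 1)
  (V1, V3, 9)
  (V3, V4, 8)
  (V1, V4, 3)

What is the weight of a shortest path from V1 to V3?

A few of the V1→V3 routes:
V1-V2-V3: 4 + 1 = 5
V1-V2-V4-V3: 4 + 1 + 8 = 13
V1-V5-V2-V3: 3 + 4 + 1 = 8
V1-V4-V2-V3: 3 + 1 + 1 = 5
V1-V4-V3: 3 + 8 = 11
V1-V3: 9
Shortest: 5.

5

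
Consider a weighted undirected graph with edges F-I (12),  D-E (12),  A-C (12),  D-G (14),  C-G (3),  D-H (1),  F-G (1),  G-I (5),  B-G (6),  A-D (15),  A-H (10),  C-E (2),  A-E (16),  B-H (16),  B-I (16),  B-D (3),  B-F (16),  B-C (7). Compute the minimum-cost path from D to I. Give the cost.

14

Checking several routes:
D→B→G→I: 3 + 6 + 5 = 14
D→G→I: 14 + 5 = 19
D→B→I: 3 + 16 = 19
D→B→C→G→I: 3 + 7 + 3 + 5 = 18
The minimum is 14.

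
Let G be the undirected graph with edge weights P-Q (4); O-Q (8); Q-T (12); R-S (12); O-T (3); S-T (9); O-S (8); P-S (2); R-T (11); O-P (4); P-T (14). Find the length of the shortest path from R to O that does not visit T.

18

Paths from R to O avoiding T:
R→S→P→O: 12 + 2 + 4 = 18
R→S→O: 12 + 8 = 20
R→S→P→Q→O: 12 + 2 + 4 + 8 = 26
Shortest: 18.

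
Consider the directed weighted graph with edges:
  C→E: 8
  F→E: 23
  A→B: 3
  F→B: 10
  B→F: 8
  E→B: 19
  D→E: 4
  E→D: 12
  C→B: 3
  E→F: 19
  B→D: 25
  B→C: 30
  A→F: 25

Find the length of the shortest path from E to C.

49

Paths from E to C:
E→F→B→C: 19 + 10 + 30 = 59
E→B→C: 19 + 30 = 49
Shortest: 49.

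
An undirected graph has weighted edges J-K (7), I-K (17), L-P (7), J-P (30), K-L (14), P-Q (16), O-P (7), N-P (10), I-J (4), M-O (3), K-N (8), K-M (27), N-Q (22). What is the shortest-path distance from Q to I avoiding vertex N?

Some routes from Q to I avoiding N:
Q -> P -> L -> K -> I: 16 + 7 + 14 + 17 = 54
Q -> P -> J -> I: 16 + 30 + 4 = 50
Q -> P -> L -> K -> J -> I: 16 + 7 + 14 + 7 + 4 = 48
Q -> P -> O -> M -> K -> I: 16 + 7 + 3 + 27 + 17 = 70
Q -> P -> O -> M -> K -> J -> I: 16 + 7 + 3 + 27 + 7 + 4 = 64
Best route has total 48.

48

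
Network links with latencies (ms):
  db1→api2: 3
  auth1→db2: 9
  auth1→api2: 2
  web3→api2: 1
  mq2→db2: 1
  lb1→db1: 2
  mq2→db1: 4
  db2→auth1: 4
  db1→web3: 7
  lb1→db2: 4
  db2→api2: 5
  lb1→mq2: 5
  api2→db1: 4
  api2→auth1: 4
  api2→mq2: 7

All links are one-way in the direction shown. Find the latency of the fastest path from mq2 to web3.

11

Paths from mq2 to web3:
mq2 → db2 → api2 → db1 → web3: 1 + 5 + 4 + 7 = 17
mq2 → db2 → auth1 → api2 → db1 → web3: 1 + 4 + 2 + 4 + 7 = 18
mq2 → db1 → web3: 4 + 7 = 11
The minimum is 11 ms.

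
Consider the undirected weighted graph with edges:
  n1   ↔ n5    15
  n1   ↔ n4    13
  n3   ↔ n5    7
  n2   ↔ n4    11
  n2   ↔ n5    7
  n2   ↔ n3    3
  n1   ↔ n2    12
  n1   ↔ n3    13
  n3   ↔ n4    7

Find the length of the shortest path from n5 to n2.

7

Some routes from n5 to n2:
n5 -> n1 -> n3 -> n2: 15 + 13 + 3 = 31
n5 -> n2: 7
n5 -> n3 -> n2: 7 + 3 = 10
n5 -> n1 -> n2: 15 + 12 = 27
n5 -> n3 -> n1 -> n2: 7 + 13 + 12 = 32
n5 -> n3 -> n4 -> n2: 7 + 7 + 11 = 25
Shortest: 7.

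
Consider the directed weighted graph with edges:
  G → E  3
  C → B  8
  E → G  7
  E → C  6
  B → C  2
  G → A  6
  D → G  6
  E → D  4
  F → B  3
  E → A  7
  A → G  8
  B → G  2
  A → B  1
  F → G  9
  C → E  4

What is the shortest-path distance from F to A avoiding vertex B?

Candidate routes:
F - G - A: 9 + 6 = 15
F - G - E - A: 9 + 3 + 7 = 19
Shortest: 15.

15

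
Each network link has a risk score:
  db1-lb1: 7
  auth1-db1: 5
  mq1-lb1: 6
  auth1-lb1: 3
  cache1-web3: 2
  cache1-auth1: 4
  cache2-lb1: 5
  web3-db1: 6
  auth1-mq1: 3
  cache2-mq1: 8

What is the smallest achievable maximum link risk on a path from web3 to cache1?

Checking several routes:
web3→cache1: max(2) = 2
web3→db1→auth1→cache1: max(6, 5, 4) = 6
web3→db1→lb1→mq1→auth1→cache1: max(6, 7, 6, 3, 4) = 7
Smallest bottleneck: 2.

2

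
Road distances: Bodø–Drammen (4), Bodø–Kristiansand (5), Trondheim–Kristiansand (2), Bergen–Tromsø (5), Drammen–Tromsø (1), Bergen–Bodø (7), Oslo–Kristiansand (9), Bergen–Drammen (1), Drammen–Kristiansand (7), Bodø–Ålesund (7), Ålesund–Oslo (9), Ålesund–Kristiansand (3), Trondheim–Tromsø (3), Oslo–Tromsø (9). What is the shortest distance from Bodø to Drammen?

4

Comparing a few candidate routes:
Bodø - Drammen: 4
Bodø - Bergen - Drammen: 7 + 1 = 8
Bodø - Kristiansand - Trondheim - Tromsø - Drammen: 5 + 2 + 3 + 1 = 11
Best route has total 4.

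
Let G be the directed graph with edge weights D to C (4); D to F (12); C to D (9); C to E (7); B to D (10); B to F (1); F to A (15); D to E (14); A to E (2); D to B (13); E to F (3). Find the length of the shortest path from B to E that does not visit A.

21

Candidate routes:
B - D - C - E: 10 + 4 + 7 = 21
B - D - E: 10 + 14 = 24
The minimum is 21.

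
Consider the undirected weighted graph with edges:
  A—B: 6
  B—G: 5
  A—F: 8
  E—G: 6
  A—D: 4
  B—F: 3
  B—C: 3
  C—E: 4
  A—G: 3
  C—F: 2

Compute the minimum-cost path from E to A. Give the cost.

A few of the E→A routes:
E-G-A: 6 + 3 = 9
E-C-F-A: 4 + 2 + 8 = 14
E-C-B-A: 4 + 3 + 6 = 13
E-C-F-B-A: 4 + 2 + 3 + 6 = 15
E-C-B-G-A: 4 + 3 + 5 + 3 = 15
The minimum is 9.

9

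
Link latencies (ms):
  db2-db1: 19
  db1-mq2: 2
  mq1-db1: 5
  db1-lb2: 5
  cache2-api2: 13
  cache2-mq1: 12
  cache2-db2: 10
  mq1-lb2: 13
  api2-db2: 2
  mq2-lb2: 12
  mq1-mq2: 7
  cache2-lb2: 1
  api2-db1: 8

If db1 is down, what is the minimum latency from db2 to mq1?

A few of the db2→mq1 routes:
db2→api2→cache2→lb2→mq1: 2 + 13 + 1 + 13 = 29
db2→api2→cache2→mq1: 2 + 13 + 12 = 27
db2→cache2→lb2→mq1: 10 + 1 + 13 = 24
db2→cache2→lb2→mq2→mq1: 10 + 1 + 12 + 7 = 30
db2→cache2→mq1: 10 + 12 = 22
The minimum is 22 ms.

22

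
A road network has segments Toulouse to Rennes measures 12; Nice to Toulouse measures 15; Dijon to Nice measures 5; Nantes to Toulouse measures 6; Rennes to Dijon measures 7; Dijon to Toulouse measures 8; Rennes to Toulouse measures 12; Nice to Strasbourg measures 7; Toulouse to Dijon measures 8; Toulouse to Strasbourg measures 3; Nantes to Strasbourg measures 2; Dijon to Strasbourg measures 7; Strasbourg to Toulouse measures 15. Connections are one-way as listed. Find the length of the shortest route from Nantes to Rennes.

18

Candidate routes:
Nantes→Strasbourg→Toulouse→Rennes: 2 + 15 + 12 = 29
Nantes→Toulouse→Rennes: 6 + 12 = 18
Shortest: 18.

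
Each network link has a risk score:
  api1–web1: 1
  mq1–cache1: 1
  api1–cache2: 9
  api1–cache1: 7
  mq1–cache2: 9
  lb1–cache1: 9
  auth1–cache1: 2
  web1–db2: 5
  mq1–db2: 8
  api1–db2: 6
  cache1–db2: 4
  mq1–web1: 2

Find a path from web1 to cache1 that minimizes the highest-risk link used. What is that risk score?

Some routes from web1 to cache1:
web1 - api1 - db2 - cache1: max(1, 6, 4) = 6
web1 - mq1 - cache1: max(2, 1) = 2
web1 - db2 - api1 - cache1: max(5, 6, 7) = 7
web1 - db2 - cache1: max(5, 4) = 5
Best route has worst link 2.

2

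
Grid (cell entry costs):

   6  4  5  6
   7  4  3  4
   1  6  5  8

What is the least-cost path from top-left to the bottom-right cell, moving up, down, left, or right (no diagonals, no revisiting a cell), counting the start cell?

29

Cheapest: [0,0] → [0,1] → [1,1] → [1,2] → [1,3] → [2,3]
  6 + 4 + 4 + 3 + 4 + 8 = 29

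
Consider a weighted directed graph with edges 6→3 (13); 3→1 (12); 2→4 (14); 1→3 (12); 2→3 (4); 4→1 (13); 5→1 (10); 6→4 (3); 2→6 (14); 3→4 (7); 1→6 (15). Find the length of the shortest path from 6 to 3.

Routes from 6 to 3:
6→3: 13
6→4→1→3: 3 + 13 + 12 = 28
The minimum is 13.

13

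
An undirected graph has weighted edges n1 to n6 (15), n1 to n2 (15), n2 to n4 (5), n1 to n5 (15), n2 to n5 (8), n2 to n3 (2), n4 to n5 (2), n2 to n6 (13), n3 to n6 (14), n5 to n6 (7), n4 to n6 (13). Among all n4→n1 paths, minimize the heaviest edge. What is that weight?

15

Checking several routes:
n4 - n2 - n6 - n5 - n1: max(5, 13, 7, 15) = 15
n4 - n2 - n1: max(5, 15) = 15
n4 - n2 - n6 - n1: max(5, 13, 15) = 15
The minimum achievable maximum is 15.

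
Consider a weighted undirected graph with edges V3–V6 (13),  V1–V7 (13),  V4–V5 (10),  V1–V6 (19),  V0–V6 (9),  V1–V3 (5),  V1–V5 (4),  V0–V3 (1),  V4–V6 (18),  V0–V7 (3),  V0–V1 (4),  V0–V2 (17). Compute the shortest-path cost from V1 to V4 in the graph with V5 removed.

A few of the V1→V4 routes:
V1 -> V3 -> V0 -> V6 -> V4: 5 + 1 + 9 + 18 = 33
V1 -> V0 -> V6 -> V4: 4 + 9 + 18 = 31
V1 -> V0 -> V3 -> V6 -> V4: 4 + 1 + 13 + 18 = 36
Shortest: 31.

31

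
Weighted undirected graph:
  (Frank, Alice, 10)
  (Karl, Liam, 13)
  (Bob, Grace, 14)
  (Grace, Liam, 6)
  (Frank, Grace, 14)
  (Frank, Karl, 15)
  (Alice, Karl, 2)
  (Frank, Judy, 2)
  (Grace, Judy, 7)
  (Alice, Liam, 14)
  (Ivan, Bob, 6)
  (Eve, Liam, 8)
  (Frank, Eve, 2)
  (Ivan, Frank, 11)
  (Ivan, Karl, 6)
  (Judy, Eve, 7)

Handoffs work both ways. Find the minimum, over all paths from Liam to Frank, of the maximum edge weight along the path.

Some routes from Liam to Frank:
Liam - Grace - Judy - Eve - Frank: max(6, 7, 7, 2) = 7
Liam - Eve - Judy - Frank: max(8, 7, 2) = 8
Liam - Grace - Judy - Frank: max(6, 7, 2) = 7
Liam - Eve - Frank: max(8, 2) = 8
Smallest bottleneck: 7.

7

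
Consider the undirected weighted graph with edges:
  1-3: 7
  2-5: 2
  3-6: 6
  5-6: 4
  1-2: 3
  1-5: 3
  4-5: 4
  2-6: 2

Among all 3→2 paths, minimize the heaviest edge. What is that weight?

Some routes from 3 to 2:
3 → 6 → 5 → 2: max(6, 4, 2) = 6
3 → 6 → 2: max(6, 2) = 6
3 → 6 → 5 → 1 → 2: max(6, 4, 3, 3) = 6
Smallest bottleneck: 6.

6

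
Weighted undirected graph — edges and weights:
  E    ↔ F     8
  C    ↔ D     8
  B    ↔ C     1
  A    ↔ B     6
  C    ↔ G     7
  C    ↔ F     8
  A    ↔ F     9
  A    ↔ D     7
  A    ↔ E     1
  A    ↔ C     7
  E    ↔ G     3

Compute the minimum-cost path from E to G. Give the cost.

3

A few of the E→G routes:
E -> G: 3
E -> A -> B -> C -> G: 1 + 6 + 1 + 7 = 15
E -> A -> C -> G: 1 + 7 + 7 = 15
E -> F -> C -> G: 8 + 8 + 7 = 23
Shortest: 3.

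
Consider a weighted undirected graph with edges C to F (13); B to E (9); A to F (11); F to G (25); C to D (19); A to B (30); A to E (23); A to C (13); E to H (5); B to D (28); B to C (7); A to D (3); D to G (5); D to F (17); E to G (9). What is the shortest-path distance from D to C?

16

Some routes from D to C:
D-A-F-C: 3 + 11 + 13 = 27
D-A-C: 3 + 13 = 16
D-C: 19
The minimum is 16.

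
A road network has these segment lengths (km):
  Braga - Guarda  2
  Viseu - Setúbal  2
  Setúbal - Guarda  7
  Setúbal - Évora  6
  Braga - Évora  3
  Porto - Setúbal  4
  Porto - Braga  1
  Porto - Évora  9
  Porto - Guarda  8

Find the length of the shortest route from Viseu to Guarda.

Checking several routes:
Viseu - Setúbal - Porto - Guarda: 2 + 4 + 8 = 14
Viseu - Setúbal - Évora - Braga - Guarda: 2 + 6 + 3 + 2 = 13
Viseu - Setúbal - Porto - Braga - Guarda: 2 + 4 + 1 + 2 = 9
Viseu - Setúbal - Guarda: 2 + 7 = 9
Best route has total 9 km.

9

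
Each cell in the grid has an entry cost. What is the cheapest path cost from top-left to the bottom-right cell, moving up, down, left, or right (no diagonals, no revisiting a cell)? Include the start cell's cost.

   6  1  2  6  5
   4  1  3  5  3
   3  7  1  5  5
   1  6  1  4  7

Path r0c0 r0c1 r1c1 r1c2 r2c2 r3c2 r3c3 r3c4: 6 + 1 + 1 + 3 + 1 + 1 + 4 + 7 = 24.

24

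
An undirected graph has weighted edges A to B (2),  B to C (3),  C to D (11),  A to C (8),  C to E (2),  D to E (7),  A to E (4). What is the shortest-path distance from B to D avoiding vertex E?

14

Paths from B to D avoiding E:
B-A-C-D: 2 + 8 + 11 = 21
B-C-D: 3 + 11 = 14
The minimum is 14.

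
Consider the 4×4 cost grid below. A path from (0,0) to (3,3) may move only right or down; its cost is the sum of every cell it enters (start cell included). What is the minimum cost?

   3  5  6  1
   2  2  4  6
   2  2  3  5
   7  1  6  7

23

Best path: (0,0) (1,0) (1,1) (2,1) (3,1) (3,2) (3,3)
Cost: 3 + 2 + 2 + 2 + 1 + 6 + 7 = 23
(Top row then right column would cost 33.)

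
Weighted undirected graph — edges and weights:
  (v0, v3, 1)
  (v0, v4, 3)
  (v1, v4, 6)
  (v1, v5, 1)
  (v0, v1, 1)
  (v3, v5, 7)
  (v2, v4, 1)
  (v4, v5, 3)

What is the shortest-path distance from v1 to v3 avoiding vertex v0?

Routes from v1 to v3 avoiding v0:
v1 - v5 - v3: 1 + 7 = 8
v1 - v4 - v5 - v3: 6 + 3 + 7 = 16
Shortest: 8.

8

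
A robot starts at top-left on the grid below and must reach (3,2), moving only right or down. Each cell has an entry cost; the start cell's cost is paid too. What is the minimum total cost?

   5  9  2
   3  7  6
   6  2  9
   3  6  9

Cheapest: r0c0 r1c0 r2c0 r2c1 r3c1 r3c2
  5 + 3 + 6 + 2 + 6 + 9 = 31

31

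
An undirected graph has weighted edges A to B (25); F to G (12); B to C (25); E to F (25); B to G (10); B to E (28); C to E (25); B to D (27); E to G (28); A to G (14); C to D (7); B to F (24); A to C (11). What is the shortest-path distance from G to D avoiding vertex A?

A few of the G→D routes:
G -> B -> D: 10 + 27 = 37
G -> E -> C -> D: 28 + 25 + 7 = 60
G -> F -> B -> D: 12 + 24 + 27 = 63
G -> B -> C -> D: 10 + 25 + 7 = 42
The minimum is 37.

37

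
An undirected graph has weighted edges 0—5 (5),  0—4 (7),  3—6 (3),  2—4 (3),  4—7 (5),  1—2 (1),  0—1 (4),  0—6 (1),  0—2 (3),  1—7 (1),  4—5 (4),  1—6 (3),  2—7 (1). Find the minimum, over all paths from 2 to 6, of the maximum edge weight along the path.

3

Checking several routes:
2-1-6: max(1, 3) = 3
2-0-1-6: max(3, 4, 3) = 4
2-0-6: max(3, 1) = 3
2-7-1-6: max(1, 1, 3) = 3
2-1-0-6: max(1, 4, 1) = 4
2-7-1-0-6: max(1, 1, 4, 1) = 4
Smallest bottleneck: 3.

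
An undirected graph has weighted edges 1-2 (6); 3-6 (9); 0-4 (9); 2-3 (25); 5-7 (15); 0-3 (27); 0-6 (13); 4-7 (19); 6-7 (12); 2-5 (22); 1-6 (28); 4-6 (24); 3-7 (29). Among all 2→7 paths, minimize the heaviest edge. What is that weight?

Checking several routes:
2 - 3 - 6 - 4 - 7: max(25, 9, 24, 19) = 25
2 - 3 - 6 - 0 - 4 - 7: max(25, 9, 13, 9, 19) = 25
2 - 5 - 7: max(22, 15) = 22
2 - 3 - 6 - 7: max(25, 9, 12) = 25
2 - 3 - 0 - 4 - 7: max(25, 27, 9, 19) = 27
The minimum achievable maximum is 22.

22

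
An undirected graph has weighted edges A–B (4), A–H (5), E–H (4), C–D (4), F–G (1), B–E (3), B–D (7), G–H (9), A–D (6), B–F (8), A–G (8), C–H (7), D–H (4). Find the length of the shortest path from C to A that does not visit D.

Paths from C to A avoiding D:
C → H → E → B → F → G → A: 7 + 4 + 3 + 8 + 1 + 8 = 31
C → H → G → A: 7 + 9 + 8 = 24
C → H → E → B → A: 7 + 4 + 3 + 4 = 18
C → H → A: 7 + 5 = 12
C → H → G → F → B → A: 7 + 9 + 1 + 8 + 4 = 29
Best route has total 12.

12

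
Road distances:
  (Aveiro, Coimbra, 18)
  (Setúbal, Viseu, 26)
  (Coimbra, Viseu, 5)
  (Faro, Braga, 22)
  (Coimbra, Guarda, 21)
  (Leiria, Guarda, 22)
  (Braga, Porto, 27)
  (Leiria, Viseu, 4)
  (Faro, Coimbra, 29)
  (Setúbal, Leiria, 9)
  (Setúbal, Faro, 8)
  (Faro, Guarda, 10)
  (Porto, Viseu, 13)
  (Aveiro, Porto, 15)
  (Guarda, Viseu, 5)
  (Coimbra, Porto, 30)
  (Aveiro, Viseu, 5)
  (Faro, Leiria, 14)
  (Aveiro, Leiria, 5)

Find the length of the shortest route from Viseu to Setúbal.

Checking several routes:
Viseu→Leiria→Setúbal: 4 + 9 = 13
Viseu→Guarda→Faro→Setúbal: 5 + 10 + 8 = 23
Viseu→Aveiro→Leiria→Setúbal: 5 + 5 + 9 = 19
Best route has total 13.

13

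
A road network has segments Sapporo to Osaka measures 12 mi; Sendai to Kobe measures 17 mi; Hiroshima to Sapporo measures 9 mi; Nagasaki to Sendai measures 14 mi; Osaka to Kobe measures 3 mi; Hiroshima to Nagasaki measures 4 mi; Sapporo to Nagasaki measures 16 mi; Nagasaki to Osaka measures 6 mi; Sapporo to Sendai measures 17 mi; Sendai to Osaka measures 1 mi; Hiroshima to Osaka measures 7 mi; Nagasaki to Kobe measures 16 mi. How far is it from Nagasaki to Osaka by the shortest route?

Some routes from Nagasaki to Osaka:
Nagasaki → Osaka: 6
Nagasaki → Hiroshima → Osaka: 4 + 7 = 11
Nagasaki → Kobe → Osaka: 16 + 3 = 19
Nagasaki → Sendai → Osaka: 14 + 1 = 15
Shortest: 6 mi.

6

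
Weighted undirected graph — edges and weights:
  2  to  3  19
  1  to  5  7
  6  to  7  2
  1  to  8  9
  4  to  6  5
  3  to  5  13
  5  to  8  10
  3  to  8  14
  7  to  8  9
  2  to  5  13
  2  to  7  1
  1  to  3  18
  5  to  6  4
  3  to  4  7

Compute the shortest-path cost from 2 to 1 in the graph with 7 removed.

20

A few of the 2→1 routes:
2 → 5 → 8 → 1: 13 + 10 + 9 = 32
2 → 5 → 1: 13 + 7 = 20
2 → 3 → 1: 19 + 18 = 37
Shortest: 20.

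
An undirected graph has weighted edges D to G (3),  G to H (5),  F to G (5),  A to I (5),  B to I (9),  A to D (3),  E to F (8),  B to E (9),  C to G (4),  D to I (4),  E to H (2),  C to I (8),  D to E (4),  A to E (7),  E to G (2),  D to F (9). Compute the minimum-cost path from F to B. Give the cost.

Some routes from F to B:
F -> E -> B: 8 + 9 = 17
F -> G -> E -> B: 5 + 2 + 9 = 16
F -> G -> H -> E -> B: 5 + 5 + 2 + 9 = 21
Shortest: 16.

16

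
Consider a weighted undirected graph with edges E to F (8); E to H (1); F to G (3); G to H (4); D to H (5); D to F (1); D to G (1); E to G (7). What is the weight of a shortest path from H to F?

6

Comparing a few candidate routes:
H → D → F: 5 + 1 = 6
H → G → F: 4 + 3 = 7
H → G → D → F: 4 + 1 + 1 = 6
H → D → G → F: 5 + 1 + 3 = 9
H → E → F: 1 + 8 = 9
Best route has total 6.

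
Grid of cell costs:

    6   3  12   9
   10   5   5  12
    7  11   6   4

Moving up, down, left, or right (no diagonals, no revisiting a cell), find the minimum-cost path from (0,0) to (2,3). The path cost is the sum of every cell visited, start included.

29

Take [0,0]→[0,1]→[1,1]→[1,2]→[2,2]→[2,3] for a total of 6 + 3 + 5 + 5 + 6 + 4 = 29.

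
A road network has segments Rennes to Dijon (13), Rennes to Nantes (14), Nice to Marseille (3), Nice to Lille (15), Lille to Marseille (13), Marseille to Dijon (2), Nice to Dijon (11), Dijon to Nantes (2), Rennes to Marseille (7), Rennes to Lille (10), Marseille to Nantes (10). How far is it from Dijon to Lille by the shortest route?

15

Comparing a few candidate routes:
Dijon → Marseille → Lille: 2 + 13 = 15
Dijon → Marseille → Nice → Lille: 2 + 3 + 15 = 20
Dijon → Marseille → Rennes → Lille: 2 + 7 + 10 = 19
The minimum is 15.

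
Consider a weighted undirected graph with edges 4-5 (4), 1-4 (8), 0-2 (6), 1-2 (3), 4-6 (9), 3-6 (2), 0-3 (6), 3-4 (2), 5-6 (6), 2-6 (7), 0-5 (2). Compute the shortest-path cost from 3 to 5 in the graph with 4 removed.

Some routes from 3 to 5 avoiding 4:
3 → 0 → 5: 6 + 2 = 8
3 → 6 → 2 → 0 → 5: 2 + 7 + 6 + 2 = 17
3 → 6 → 5: 2 + 6 = 8
The minimum is 8.

8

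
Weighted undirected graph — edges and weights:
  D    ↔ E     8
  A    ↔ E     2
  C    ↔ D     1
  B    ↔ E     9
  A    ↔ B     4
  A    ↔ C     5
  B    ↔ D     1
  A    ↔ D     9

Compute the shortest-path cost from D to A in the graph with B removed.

6

Paths from D to A avoiding B:
D → C → A: 1 + 5 = 6
D → E → A: 8 + 2 = 10
D → A: 9
Shortest: 6.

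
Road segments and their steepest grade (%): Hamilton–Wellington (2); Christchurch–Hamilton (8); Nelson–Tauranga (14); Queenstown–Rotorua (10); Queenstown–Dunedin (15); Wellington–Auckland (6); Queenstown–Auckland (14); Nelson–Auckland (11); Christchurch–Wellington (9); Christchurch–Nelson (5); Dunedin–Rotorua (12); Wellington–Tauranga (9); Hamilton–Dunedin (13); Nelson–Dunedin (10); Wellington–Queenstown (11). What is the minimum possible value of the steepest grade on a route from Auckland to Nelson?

8

Checking several routes:
Auckland-Nelson: max(11) = 11
Auckland-Wellington-Queenstown-Rotorua-Dunedin-Nelson: max(6, 11, 10, 12, 10) = 12
Auckland-Wellington-Christchurch-Nelson: max(6, 9, 5) = 9
Auckland-Wellington-Hamilton-Christchurch-Nelson: max(6, 2, 8, 5) = 8
Best route has worst link 8%.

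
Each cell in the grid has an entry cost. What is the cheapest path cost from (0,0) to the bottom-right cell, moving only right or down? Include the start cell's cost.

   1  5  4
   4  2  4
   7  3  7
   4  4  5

Best path: (0,0) (1,0) (1,1) (2,1) (3,1) (3,2)
Cost: 1 + 4 + 2 + 3 + 4 + 5 = 19
(Top row then right column would cost 26.)

19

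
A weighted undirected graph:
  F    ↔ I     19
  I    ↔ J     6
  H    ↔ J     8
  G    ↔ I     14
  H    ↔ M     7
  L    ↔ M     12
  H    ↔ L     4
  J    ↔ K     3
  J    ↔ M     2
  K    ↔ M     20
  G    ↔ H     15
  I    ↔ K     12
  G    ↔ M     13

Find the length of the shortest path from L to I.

18

Comparing a few candidate routes:
L → H → J → I: 4 + 8 + 6 = 18
L → H → J → K → I: 4 + 8 + 3 + 12 = 27
L → M → J → I: 12 + 2 + 6 = 20
L → H → M → J → I: 4 + 7 + 2 + 6 = 19
The minimum is 18.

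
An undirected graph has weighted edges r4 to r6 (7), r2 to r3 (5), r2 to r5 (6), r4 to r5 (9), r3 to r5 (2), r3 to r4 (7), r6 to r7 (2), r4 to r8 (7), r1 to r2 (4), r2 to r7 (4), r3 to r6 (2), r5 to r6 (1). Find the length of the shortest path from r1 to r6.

Checking several routes:
r1 -> r2 -> r3 -> r5 -> r6: 4 + 5 + 2 + 1 = 12
r1 -> r2 -> r3 -> r6: 4 + 5 + 2 = 11
r1 -> r2 -> r5 -> r6: 4 + 6 + 1 = 11
r1 -> r2 -> r7 -> r6: 4 + 4 + 2 = 10
Shortest: 10.

10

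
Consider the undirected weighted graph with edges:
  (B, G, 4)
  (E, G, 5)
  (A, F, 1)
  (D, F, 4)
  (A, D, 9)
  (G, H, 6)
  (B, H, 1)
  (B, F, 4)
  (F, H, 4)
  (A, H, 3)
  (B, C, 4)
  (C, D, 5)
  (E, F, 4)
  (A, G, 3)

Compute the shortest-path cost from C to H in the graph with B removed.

Some routes from C to H avoiding B:
C-D-A-F-H: 5 + 9 + 1 + 4 = 19
C-D-A-H: 5 + 9 + 3 = 17
C-D-F-A-H: 5 + 4 + 1 + 3 = 13
C-D-F-H: 5 + 4 + 4 = 13
C-D-F-A-G-H: 5 + 4 + 1 + 3 + 6 = 19
Shortest: 13.

13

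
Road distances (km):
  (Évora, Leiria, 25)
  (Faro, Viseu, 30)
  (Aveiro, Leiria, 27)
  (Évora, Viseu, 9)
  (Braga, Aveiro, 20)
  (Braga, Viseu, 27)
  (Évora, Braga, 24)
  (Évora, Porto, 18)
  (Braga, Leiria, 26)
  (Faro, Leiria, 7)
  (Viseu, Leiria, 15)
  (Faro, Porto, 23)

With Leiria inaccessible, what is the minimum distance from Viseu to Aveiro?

47

Candidate routes:
Viseu - Faro - Porto - Évora - Braga - Aveiro: 30 + 23 + 18 + 24 + 20 = 115
Viseu - Évora - Braga - Aveiro: 9 + 24 + 20 = 53
Viseu - Braga - Aveiro: 27 + 20 = 47
The minimum is 47 km.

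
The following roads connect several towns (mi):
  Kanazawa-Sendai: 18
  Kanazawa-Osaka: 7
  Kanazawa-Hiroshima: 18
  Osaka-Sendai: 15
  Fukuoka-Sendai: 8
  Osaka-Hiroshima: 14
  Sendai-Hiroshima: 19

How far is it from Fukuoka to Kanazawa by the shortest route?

26

Paths from Fukuoka to Kanazawa:
Fukuoka→Sendai→Kanazawa: 8 + 18 = 26
Fukuoka→Sendai→Osaka→Hiroshima→Kanazawa: 8 + 15 + 14 + 18 = 55
Fukuoka→Sendai→Hiroshima→Kanazawa: 8 + 19 + 18 = 45
Fukuoka→Sendai→Hiroshima→Osaka→Kanazawa: 8 + 19 + 14 + 7 = 48
Fukuoka→Sendai→Osaka→Kanazawa: 8 + 15 + 7 = 30
Shortest: 26 mi.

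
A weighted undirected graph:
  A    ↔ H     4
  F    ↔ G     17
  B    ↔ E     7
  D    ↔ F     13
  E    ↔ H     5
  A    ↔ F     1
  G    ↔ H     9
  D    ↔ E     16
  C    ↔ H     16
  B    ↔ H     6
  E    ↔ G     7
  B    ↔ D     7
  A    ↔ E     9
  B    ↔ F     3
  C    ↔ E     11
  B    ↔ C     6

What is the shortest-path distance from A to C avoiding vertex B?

20

Comparing a few candidate routes:
A - E - H - C: 9 + 5 + 16 = 30
A - H - C: 4 + 16 = 20
A - F - G - E - C: 1 + 17 + 7 + 11 = 36
A - H - G - E - C: 4 + 9 + 7 + 11 = 31
A - H - E - C: 4 + 5 + 11 = 20
A - E - C: 9 + 11 = 20
Best route has total 20.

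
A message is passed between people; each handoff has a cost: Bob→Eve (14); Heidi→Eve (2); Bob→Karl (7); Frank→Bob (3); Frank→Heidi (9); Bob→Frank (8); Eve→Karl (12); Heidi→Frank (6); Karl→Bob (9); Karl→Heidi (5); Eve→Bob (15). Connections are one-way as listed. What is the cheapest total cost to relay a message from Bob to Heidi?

12

Candidate routes:
Bob-Eve-Karl-Heidi: 14 + 12 + 5 = 31
Bob-Frank-Heidi: 8 + 9 = 17
Bob-Karl-Heidi: 7 + 5 = 12
Shortest: 12.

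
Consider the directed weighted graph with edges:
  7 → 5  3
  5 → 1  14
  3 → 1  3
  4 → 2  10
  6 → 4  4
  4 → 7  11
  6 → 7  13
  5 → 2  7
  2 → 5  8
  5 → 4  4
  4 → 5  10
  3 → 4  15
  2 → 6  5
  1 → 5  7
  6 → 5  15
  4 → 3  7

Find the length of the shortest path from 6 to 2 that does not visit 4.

Candidate routes:
6 - 5 - 2: 15 + 7 = 22
6 - 7 - 5 - 2: 13 + 3 + 7 = 23
Shortest: 22.

22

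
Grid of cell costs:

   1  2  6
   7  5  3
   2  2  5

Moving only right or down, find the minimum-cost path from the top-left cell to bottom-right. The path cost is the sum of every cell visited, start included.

Cheapest: (0,0) → (0,1) → (1,1) → (2,1) → (2,2)
  1 + 2 + 5 + 2 + 5 = 15
For comparison, the top-then-right route costs 17.

15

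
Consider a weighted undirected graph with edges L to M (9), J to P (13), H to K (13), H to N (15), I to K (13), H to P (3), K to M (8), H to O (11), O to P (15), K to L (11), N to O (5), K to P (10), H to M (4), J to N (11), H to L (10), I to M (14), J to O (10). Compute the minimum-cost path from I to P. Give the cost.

21

Checking several routes:
I -> M -> H -> P: 14 + 4 + 3 = 21
I -> K -> M -> H -> P: 13 + 8 + 4 + 3 = 28
I -> M -> L -> H -> P: 14 + 9 + 10 + 3 = 36
I -> M -> K -> P: 14 + 8 + 10 = 32
I -> K -> P: 13 + 10 = 23
I -> K -> H -> P: 13 + 13 + 3 = 29
Shortest: 21.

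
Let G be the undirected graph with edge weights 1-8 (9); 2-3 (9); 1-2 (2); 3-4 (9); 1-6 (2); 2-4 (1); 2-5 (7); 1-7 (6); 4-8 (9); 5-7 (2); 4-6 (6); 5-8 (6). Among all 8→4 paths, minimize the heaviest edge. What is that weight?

A few of the 8→4 routes:
8 -> 1 -> 6 -> 4: max(9, 2, 6) = 9
8 -> 5 -> 2 -> 1 -> 6 -> 4: max(6, 7, 2, 2, 6) = 7
8 -> 5 -> 7 -> 1 -> 6 -> 4: max(6, 2, 6, 2, 6) = 6
8 -> 5 -> 7 -> 1 -> 2 -> 4: max(6, 2, 6, 2, 1) = 6
8 -> 5 -> 2 -> 4: max(6, 7, 1) = 7
8 -> 4: max(9) = 9
The minimum achievable maximum is 6.

6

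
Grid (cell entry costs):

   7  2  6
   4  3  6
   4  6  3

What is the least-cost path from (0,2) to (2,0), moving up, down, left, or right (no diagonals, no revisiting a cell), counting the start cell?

Best path: r0c2 → r0c1 → r1c1 → r1c0 → r2c0
Cost: 6 + 2 + 3 + 4 + 4 = 19

19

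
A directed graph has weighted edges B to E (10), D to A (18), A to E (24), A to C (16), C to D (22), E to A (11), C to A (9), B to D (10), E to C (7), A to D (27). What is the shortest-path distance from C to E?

Routes from C to E:
C - D - A - E: 22 + 18 + 24 = 64
C - A - E: 9 + 24 = 33
Best route has total 33.

33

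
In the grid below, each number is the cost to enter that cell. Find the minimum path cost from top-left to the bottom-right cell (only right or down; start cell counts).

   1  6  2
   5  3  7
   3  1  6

16

Take [0,0] [1,0] [1,1] [2,1] [2,2] for a total of 1 + 5 + 3 + 1 + 6 = 16.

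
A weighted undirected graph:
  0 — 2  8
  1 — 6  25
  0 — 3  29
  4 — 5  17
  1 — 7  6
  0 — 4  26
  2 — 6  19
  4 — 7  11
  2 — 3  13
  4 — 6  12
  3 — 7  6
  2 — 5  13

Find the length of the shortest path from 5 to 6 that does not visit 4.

32

Routes from 5 to 6 avoiding 4:
5 - 2 - 0 - 3 - 7 - 1 - 6: 13 + 8 + 29 + 6 + 6 + 25 = 87
5 - 2 - 6: 13 + 19 = 32
5 - 2 - 3 - 7 - 1 - 6: 13 + 13 + 6 + 6 + 25 = 63
Shortest: 32.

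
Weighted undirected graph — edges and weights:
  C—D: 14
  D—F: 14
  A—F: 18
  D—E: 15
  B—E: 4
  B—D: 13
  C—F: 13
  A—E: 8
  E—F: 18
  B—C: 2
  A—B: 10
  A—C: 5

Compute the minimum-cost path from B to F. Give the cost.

A few of the B→F routes:
B - C - F: 2 + 13 = 15
B - E - F: 4 + 18 = 22
B - C - A - F: 2 + 5 + 18 = 25
B - D - F: 13 + 14 = 27
The minimum is 15.

15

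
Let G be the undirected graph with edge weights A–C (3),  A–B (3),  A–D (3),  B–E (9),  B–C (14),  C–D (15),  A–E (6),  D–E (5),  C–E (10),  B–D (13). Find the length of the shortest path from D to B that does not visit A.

13

Checking several routes:
D - C - B: 15 + 14 = 29
D - E - C - B: 5 + 10 + 14 = 29
D - B: 13
D - E - B: 5 + 9 = 14
The minimum is 13.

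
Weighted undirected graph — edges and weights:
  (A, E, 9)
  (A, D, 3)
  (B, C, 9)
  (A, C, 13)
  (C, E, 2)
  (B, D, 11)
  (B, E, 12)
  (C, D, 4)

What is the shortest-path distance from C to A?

Checking several routes:
C-D-A: 4 + 3 = 7
C-E-A: 2 + 9 = 11
C-A: 13
C-E-B-D-A: 2 + 12 + 11 + 3 = 28
C-B-D-A: 9 + 11 + 3 = 23
The minimum is 7.

7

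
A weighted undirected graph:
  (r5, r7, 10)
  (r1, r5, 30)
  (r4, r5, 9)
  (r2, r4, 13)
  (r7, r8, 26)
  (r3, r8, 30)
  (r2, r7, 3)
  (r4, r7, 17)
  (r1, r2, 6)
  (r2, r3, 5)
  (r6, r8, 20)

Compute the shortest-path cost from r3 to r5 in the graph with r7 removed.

Routes from r3 to r5 avoiding r7:
r3 → r2 → r1 → r5: 5 + 6 + 30 = 41
r3 → r2 → r4 → r5: 5 + 13 + 9 = 27
The minimum is 27.

27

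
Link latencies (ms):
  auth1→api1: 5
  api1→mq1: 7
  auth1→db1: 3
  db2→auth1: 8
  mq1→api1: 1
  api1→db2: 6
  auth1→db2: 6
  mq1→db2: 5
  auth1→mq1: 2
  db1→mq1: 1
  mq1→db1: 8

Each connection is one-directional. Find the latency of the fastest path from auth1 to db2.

6

A few of the auth1→db2 routes:
auth1-mq1-api1-db2: 2 + 1 + 6 = 9
auth1-mq1-db2: 2 + 5 = 7
auth1-db2: 6
auth1-api1-db2: 5 + 6 = 11
auth1-db1-mq1-db2: 3 + 1 + 5 = 9
Best route has total 6 ms.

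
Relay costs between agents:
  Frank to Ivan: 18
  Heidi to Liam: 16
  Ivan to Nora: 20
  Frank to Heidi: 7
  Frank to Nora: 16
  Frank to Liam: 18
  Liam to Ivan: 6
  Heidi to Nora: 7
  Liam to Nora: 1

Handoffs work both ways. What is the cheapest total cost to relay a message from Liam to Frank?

Checking several routes:
Liam -> Nora -> Ivan -> Frank: 1 + 20 + 18 = 39
Liam -> Frank: 18
Liam -> Ivan -> Frank: 6 + 18 = 24
Liam -> Nora -> Heidi -> Frank: 1 + 7 + 7 = 15
Liam -> Nora -> Frank: 1 + 16 = 17
Liam -> Heidi -> Frank: 16 + 7 = 23
Best route has total 15.

15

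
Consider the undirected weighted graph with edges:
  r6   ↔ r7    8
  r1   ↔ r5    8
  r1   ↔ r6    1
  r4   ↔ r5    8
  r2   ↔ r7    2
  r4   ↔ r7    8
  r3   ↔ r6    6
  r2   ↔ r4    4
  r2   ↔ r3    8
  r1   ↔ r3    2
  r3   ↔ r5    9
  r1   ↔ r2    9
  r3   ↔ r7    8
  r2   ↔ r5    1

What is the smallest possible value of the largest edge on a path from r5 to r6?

Some routes from r5 to r6:
r5-r4-r7-r3-r6: max(8, 8, 8, 6) = 8
r5-r4-r7-r3-r1-r6: max(8, 8, 8, 2, 1) = 8
r5-r4-r7-r6: max(8, 8, 8) = 8
r5-r4-r7-r2-r3-r1-r6: max(8, 8, 2, 8, 2, 1) = 8
r5-r4-r7-r2-r3-r6: max(8, 8, 2, 8, 6) = 8
The minimum achievable maximum is 8.

8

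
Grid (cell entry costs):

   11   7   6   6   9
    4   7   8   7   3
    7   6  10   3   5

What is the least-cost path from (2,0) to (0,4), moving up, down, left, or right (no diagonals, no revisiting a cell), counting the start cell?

One optimal route is r2c0 → r2c1 → r2c2 → r2c3 → r2c4 → r1c4 → r0c4.
Its cost is 7 + 6 + 10 + 3 + 5 + 3 + 9 = 43.

43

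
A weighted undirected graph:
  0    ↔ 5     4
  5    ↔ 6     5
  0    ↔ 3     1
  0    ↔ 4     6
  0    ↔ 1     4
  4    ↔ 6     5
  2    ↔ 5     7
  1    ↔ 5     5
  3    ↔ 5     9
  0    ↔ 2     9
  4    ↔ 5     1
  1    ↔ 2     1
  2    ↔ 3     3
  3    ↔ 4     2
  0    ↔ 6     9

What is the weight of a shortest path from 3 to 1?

Comparing a few candidate routes:
3 -> 0 -> 1: 1 + 4 = 5
3 -> 0 -> 5 -> 1: 1 + 4 + 5 = 10
3 -> 4 -> 5 -> 1: 2 + 1 + 5 = 8
3 -> 2 -> 1: 3 + 1 = 4
Shortest: 4.

4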